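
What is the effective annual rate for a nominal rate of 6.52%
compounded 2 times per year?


Formula: EAR = (1 + r/m)^m - 1
Period rate: r/m = 0.0652 / 2 = 0.0326
Compounding: (1 + 0.0326)^2 = 1.066263
EAR = 1.066263 - 1 = 0.066263

0.066263


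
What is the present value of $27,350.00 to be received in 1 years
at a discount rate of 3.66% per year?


Formula: PV = FV / (1 + r)^n
Substituting: PV = $27,350.00 / (1 + 0.0366)^1
Discount factor: (1.0366)^1 = 1.0366
PV = $27,350.00 / 1.0366 = $26,384.33

$26,384.33


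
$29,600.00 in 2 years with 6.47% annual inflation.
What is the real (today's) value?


Formula: Real value = nominal / (1 + inflation)^years
Price level: (1 + 0.0647)^2 = 1.133586
Real value = $29,600.00 / 1.133586 = $26,111.82

$26,111.82


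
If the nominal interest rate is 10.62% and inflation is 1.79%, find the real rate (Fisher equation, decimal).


Formula: (1 + r_real) = (1 + r_nom) / (1 + inflation)
Substituting: (1 + r_real) = 1.1062 / 1.0179
(1 + r_real) = 1.086747
r_real = 1.086747 - 1 = 0.086747

0.086747


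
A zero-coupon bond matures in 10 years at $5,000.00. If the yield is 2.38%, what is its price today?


Formula: Price = FV / (1 + r)^n
Substituting: Price = $5,000.00 / (1 + 0.0238)^10
Discount factor: (1.0238)^10 = 1.265177
Price = $5,000.00 / 1.265177 = $3,952.02

$3,952.02


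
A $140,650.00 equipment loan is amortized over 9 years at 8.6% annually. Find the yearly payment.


Formula: PMT = PV * r / (1 - (1+r)^(-n))
Denominator: 1 - (1 + 0.086)^(-9) = 0.524083
Numerator: $140,650.00 * 0.086 = 12095.9
PMT = 12095.9 / 0.524083 = $23,080.14

$23,080.14


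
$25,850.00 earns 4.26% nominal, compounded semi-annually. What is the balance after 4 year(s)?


Formula: FV = P * (1 + r/m)^(m*t)
Period rate: r/m = 0.0426 / 2 = 0.0213
Total periods: m*t = 2 * 4 = 8
Growth factor: (1 + 0.0213)^8 = 1.183659
FV = $25,850.00 * 1.183659 = $30,597.59

$30,597.59


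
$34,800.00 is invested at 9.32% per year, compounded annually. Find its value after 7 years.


Formula: FV = P * (1 + r)^n
Substituting: FV = $34,800.00 * (1 + 0.0932)^7
Growth factor: (1.0932)^7 = 1.865939
FV = $34,800.00 * 1.865939 = $64,934.67

$64,934.67


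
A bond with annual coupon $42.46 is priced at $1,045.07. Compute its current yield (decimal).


Formula: Current yield = annual coupon / price
Substituting: CY = $42.46 / $1,045.07
CY = 0.040629

0.040629


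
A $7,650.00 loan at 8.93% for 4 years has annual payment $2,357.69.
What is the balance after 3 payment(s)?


Formula: Balance = PV*(1+r)^k - PMT*((1+r)^k - 1)/r
Growth: (1 + 0.0893)^3 = 1.292536
Accumulated factor: ((1+r)^k - 1)/r = 3.275874
Balance = $7,650.00 * 1.292536 - $2,357.69 * 3.275874
Balance = $2,164.40

$2,164.40


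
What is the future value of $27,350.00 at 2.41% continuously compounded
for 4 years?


Formula: FV = P * e^(r*t)
Exponent: r*t = 0.0241 * 4 = 0.0964
e^(0.0964) = 1.101199
FV = $27,350.00 * 1.101199 = $30,117.81

$30,117.81


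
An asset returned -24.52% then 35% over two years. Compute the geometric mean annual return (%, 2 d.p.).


Formula: Geometric mean = ((1+r1)*(1+r2))^(1/2) - 1
Product: (1 + -0.2452) * (1 + 0.35) = 0.7548 * 1.35 = 1.01898
Square root: 1.01898^0.5 = 1.009445
Geometric mean = 1.009445 - 1 = 0.009445
As percentage: 0.94%

0.94%


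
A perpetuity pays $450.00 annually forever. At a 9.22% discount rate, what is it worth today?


Formula: PV = C / r
Substituting: PV = $450.00 / 0.0922
PV = $4,880.69

$4,880.69


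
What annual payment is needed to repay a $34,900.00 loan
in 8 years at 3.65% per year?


Formula: PMT = PV * r / (1 - (1+r)^(-n))
Denominator: 1 - (1 + 0.0365)^(-8) = 0.249336
Numerator: $34,900.00 * 0.0365 = 1273.85
PMT = 1273.85 / 0.249336 = $5,108.97

$5,108.97


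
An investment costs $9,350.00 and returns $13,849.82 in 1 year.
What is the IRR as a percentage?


Formula: IRR = C1/C0 - 1
Substituting: IRR = $13,849.82 / $9,350.00 - 1
Ratio: 1.481264 - 1 = 0.481264
IRR = 48.1264%

48.1264%


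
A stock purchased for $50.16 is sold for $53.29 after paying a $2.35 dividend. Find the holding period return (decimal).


Formula: HPR = (P1 - P0 + D) / P0
Gain: $53.29 - $50.16 + $2.35 = $5.48
HPR = $5.48 / $50.16 = 0.1093

0.1093


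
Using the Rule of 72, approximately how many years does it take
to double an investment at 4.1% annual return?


Formula: Years ≈ 72 / r
Substituting: Years ≈ 72 / 4.1
Years ≈ 17.6

17.6 years


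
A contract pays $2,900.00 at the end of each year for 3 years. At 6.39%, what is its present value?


Formula: PV = PMT * (1 - (1+r)^(-n)) / r
Discount factor: (1 + 0.0639)^(-3) = 0.83042
Bracket: 1 - 0.83042 = 0.16958
PV = $2,900.00 * 0.16958 / 0.0639 = $7,696.14

$7,696.14


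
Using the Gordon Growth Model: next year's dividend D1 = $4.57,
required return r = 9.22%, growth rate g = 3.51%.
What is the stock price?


Formula: P = D1 / (r - g)
Spread: r - g = 0.0922 - 0.0351 = 0.0571
Substituting: P = $4.57 / 0.0571
P = $80.04

$80.04


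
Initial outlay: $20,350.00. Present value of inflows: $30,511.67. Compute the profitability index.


Formula: PI = PV(cash flows) / initial investment
Substituting: PI = $30,511.67 / $20,350.00
PI = 1.4993

1.4993


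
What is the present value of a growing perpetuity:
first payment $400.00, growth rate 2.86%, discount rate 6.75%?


Formula: PV = C / (r - g)
Spread: r - g = 0.0675 - 0.0286 = 0.0389
Substituting: PV = $400.00 / 0.0389
PV = $10,282.78

$10,282.78


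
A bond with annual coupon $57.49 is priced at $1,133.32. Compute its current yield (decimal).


Formula: Current yield = annual coupon / price
Substituting: CY = $57.49 / $1,133.32
CY = 0.050727

0.050727


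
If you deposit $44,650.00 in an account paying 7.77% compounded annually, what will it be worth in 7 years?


Formula: FV = P * (1 + r)^n
Substituting: FV = $44,650.00 * (1 + 0.0777)^7
Growth factor: (1.0777)^7 = 1.688438
FV = $44,650.00 * 1.688438 = $75,388.77

$75,388.77


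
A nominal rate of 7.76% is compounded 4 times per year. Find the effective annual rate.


Formula: EAR = (1 + r/m)^m - 1
Period rate: r/m = 0.0776 / 4 = 0.0194
Compounding: (1 + 0.0194)^4 = 1.079888
EAR = 1.079888 - 1 = 0.079888

0.079888


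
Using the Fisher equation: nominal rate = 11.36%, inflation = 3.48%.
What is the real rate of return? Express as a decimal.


Formula: (1 + r_real) = (1 + r_nom) / (1 + inflation)
Substituting: (1 + r_real) = 1.1136 / 1.0348
(1 + r_real) = 1.07615
r_real = 1.07615 - 1 = 0.07615

0.07615


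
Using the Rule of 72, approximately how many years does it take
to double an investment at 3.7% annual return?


Formula: Years ≈ 72 / r
Substituting: Years ≈ 72 / 3.7
Years ≈ 19.5

19.5 years


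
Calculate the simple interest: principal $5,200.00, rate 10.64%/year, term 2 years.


Formula: I = P * r * t
Substituting: I = $5,200.00 * 0.1064 * 2
Step: I = $5,200.00 * 0.2128
I = $1,106.56

$1,106.56


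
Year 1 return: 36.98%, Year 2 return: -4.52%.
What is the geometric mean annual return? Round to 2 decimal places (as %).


Formula: Geometric mean = ((1+r1)*(1+r2))^(1/2) - 1
Product: (1 + 0.3698) * (1 + -0.0452) = 1.3698 * 0.9548 = 1.307885
Square root: 1.307885^0.5 = 1.143628
Geometric mean = 1.143628 - 1 = 0.143628
As percentage: 14.36%

14.36%


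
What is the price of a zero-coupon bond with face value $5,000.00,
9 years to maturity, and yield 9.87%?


Formula: Price = FV / (1 + r)^n
Substituting: Price = $5,000.00 / (1 + 0.0987)^9
Discount factor: (1.0987)^9 = 2.332986
Price = $5,000.00 / 2.332986 = $2,143.18

$2,143.18


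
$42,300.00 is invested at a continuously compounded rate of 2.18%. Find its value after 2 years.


Formula: FV = P * e^(r*t)
Exponent: r*t = 0.0218 * 2 = 0.0436
e^(0.0436) = 1.044564
FV = $42,300.00 * 1.044564 = $44,185.08

$44,185.08


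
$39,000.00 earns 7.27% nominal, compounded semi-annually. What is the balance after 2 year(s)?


Formula: FV = P * (1 + r/m)^(m*t)
Period rate: r/m = 0.0727 / 2 = 0.03635
Total periods: m*t = 2 * 2 = 4
Growth factor: (1 + 0.03635)^4 = 1.153522
FV = $39,000.00 * 1.153522 = $44,987.35

$44,987.35


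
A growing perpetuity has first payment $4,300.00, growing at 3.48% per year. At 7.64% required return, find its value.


Formula: PV = C / (r - g)
Spread: r - g = 0.0764 - 0.0348 = 0.0416
Substituting: PV = $4,300.00 / 0.0416
PV = $103,365.38

$103,365.38


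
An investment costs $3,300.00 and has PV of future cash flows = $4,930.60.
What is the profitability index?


Formula: PI = PV(cash flows) / initial investment
Substituting: PI = $4,930.60 / $3,300.00
PI = 1.4941

1.4941


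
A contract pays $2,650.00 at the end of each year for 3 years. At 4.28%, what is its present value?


Formula: PV = PMT * (1 - (1+r)^(-n)) / r
Discount factor: (1 + 0.0428)^(-3) = 0.881854
Bracket: 1 - 0.881854 = 0.118146
PV = $2,650.00 * 0.118146 / 0.0428 = $7,315.08

$7,315.08


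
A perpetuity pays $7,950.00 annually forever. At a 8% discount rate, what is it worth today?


Formula: PV = C / r
Substituting: PV = $7,950.00 / 0.08
PV = $99,375.00

$99,375.00


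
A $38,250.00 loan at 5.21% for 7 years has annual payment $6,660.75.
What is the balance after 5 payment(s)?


Formula: Balance = PV*(1+r)^k - PMT*((1+r)^k - 1)/r
Growth: (1 + 0.0521)^5 = 1.289096
Accumulated factor: ((1+r)^k - 1)/r = 5.548859
Balance = $38,250.00 * 1.289096 - $6,660.75 * 5.548859
Balance = $12,348.34

$12,348.34


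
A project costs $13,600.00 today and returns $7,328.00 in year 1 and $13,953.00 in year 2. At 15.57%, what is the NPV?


Formula: NPV = C0 + C1/(1+r) + C2/(1+r)^2
Discount C1: $7,328.00 / (1 + 0.1557) = $6,340.75
Discount C2: $13,953.00 / (1 + 0.1557)^2 = $10,446.66
NPV = -$13,600.00 + $6,340.75 + $10,446.66 = $3,187.40

$3,187.40


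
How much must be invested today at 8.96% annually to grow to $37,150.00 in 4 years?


Formula: PV = FV / (1 + r)^n
Substituting: PV = $37,150.00 / (1 + 0.0896)^4
Discount factor: (1.0896)^4 = 1.409511
PV = $37,150.00 / 1.409511 = $26,356.66

$26,356.66


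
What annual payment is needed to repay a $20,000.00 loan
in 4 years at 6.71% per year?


Formula: PMT = PV * r / (1 - (1+r)^(-n))
Denominator: 1 - (1 + 0.0671)^(-4) = 0.228778
Numerator: $20,000.00 * 0.0671 = 1342.0
PMT = 1342.0 / 0.228778 = $5,865.95

$5,865.95


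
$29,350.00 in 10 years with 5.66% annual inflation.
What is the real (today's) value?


Formula: Real value = nominal / (1 + inflation)^years
Price level: (1 + 0.0566)^10 = 1.734227
Real value = $29,350.00 / 1.734227 = $16,923.96

$16,923.96


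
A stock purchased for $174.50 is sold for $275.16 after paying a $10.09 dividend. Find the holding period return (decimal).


Formula: HPR = (P1 - P0 + D) / P0
Gain: $275.16 - $174.50 + $10.09 = $110.75
HPR = $110.75 / $174.50 = 0.6347

0.6347


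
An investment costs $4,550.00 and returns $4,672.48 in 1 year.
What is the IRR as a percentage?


Formula: IRR = C1/C0 - 1
Substituting: IRR = $4,672.48 / $4,550.00 - 1
Ratio: 1.026919 - 1 = 0.026919
IRR = 2.6919%

2.6919%


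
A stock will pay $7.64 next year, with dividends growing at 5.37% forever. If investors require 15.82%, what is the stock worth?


Formula: P = D1 / (r - g)
Spread: r - g = 0.1582 - 0.0537 = 0.1045
Substituting: P = $7.64 / 0.1045
P = $73.11

$73.11


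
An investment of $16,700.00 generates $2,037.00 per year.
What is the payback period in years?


Formula: Payback = investment / annual cash flow
Substituting: Payback = $16,700.00 / $2,037.00
Payback = 8.1983 years

8.1983 years


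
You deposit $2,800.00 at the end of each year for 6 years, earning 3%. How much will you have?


Formula: FV = PMT * ((1+r)^n - 1) / r
Growth factor: (1 + 0.03)^6 = 1.194052
Numerator: 1.194052 - 1 = 0.194052
FV = $2,800.00 * 0.194052 / 0.03 = $18,111.55

$18,111.55


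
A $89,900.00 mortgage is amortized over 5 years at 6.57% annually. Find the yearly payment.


Formula: PMT = PV * r / (1 - (1+r)^(-n))
Denominator: 1 - (1 + 0.0657)^(-5) = 0.272513
Numerator: $89,900.00 * 0.0657 = 5906.43
PMT = 5906.43 / 0.272513 = $21,673.93

$21,673.93


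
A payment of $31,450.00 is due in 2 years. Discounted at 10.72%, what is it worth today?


Formula: PV = FV / (1 + r)^n
Substituting: PV = $31,450.00 / (1 + 0.1072)^2
Discount factor: (1.1072)^2 = 1.225892
PV = $31,450.00 / 1.225892 = $25,654.79

$25,654.79


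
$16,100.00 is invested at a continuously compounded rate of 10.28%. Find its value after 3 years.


Formula: FV = P * e^(r*t)
Exponent: r*t = 0.1028 * 3 = 0.3084
e^(0.3084) = 1.361245
FV = $16,100.00 * 1.361245 = $21,916.05

$21,916.05


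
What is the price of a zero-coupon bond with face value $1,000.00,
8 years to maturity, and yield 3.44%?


Formula: Price = FV / (1 + r)^n
Substituting: Price = $1,000.00 / (1 + 0.0344)^8
Discount factor: (1.0344)^8 = 1.310714
Price = $1,000.00 / 1.310714 = $762.94

$762.94


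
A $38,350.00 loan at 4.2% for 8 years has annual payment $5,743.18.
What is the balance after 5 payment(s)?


Formula: Balance = PV*(1+r)^k - PMT*((1+r)^k - 1)/r
Growth: (1 + 0.042)^5 = 1.228397
Accumulated factor: ((1+r)^k - 1)/r = 5.438014
Balance = $38,350.00 * 1.228397 - $5,743.18 * 5.438014
Balance = $15,877.52

$15,877.52


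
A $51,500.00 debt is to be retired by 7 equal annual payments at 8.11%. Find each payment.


Formula: PMT = PV * r / (1 - (1+r)^(-n))
Denominator: 1 - (1 + 0.0811)^(-7) = 0.420653
Numerator: $51,500.00 * 0.0811 = 4176.65
PMT = 4176.65 / 0.420653 = $9,928.97

$9,928.97


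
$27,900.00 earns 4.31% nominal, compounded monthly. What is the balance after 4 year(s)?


Formula: FV = P * (1 + r/m)^(m*t)
Period rate: r/m = 0.0431 / 12 = 0.003592
Total periods: m*t = 12 * 4 = 48
Growth factor: (1 + 0.003592)^48 = 1.187786
FV = $27,900.00 * 1.187786 = $33,139.23

$33,139.23


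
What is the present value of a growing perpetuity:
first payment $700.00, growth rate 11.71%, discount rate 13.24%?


Formula: PV = C / (r - g)
Spread: r - g = 0.1324 - 0.1171 = 0.0153
Substituting: PV = $700.00 / 0.0153
PV = $45,751.63

$45,751.63


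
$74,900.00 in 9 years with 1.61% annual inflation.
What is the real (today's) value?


Formula: Real value = nominal / (1 + inflation)^years
Price level: (1 + 0.0161)^9 = 1.154591
Real value = $74,900.00 / 1.154591 = $64,871.47

$64,871.47


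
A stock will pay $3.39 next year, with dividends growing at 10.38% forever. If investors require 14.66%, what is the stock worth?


Formula: P = D1 / (r - g)
Spread: r - g = 0.1466 - 0.1038 = 0.0428
Substituting: P = $3.39 / 0.0428
P = $79.21

$79.21


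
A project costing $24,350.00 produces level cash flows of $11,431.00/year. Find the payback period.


Formula: Payback = investment / annual cash flow
Substituting: Payback = $24,350.00 / $11,431.00
Payback = 2.1302 years

2.1302 years


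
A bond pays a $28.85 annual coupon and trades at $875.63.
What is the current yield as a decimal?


Formula: Current yield = annual coupon / price
Substituting: CY = $28.85 / $875.63
CY = 0.032948

0.032948


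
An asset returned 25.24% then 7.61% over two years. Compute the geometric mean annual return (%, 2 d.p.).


Formula: Geometric mean = ((1+r1)*(1+r2))^(1/2) - 1
Product: (1 + 0.2524) * (1 + 0.0761) = 1.2524 * 1.0761 = 1.347708
Square root: 1.347708^0.5 = 1.160908
Geometric mean = 1.160908 - 1 = 0.160908
As percentage: 16.09%

16.09%


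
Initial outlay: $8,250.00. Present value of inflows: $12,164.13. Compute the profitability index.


Formula: PI = PV(cash flows) / initial investment
Substituting: PI = $12,164.13 / $8,250.00
PI = 1.4744

1.4744


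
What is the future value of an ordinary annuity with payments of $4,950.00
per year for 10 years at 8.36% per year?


Formula: FV = PMT * ((1+r)^n - 1) / r
Growth factor: (1 + 0.0836)^10 = 2.231978
Numerator: 2.231978 - 1 = 1.231978
FV = $4,950.00 * 1.231978 / 0.0836 = $72,946.08

$72,946.08


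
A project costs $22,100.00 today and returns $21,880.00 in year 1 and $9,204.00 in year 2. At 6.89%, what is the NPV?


Formula: NPV = C0 + C1/(1+r) + C2/(1+r)^2
Discount C1: $21,880.00 / (1 + 0.0689) = $20,469.64
Discount C2: $9,204.00 / (1 + 0.0689)^2 = $8,055.68
NPV = -$22,100.00 + $20,469.64 + $8,055.68 = $6,425.33

$6,425.33


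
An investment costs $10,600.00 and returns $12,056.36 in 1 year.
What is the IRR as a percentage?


Formula: IRR = C1/C0 - 1
Substituting: IRR = $12,056.36 / $10,600.00 - 1
Ratio: 1.137392 - 1 = 0.137392
IRR = 13.7392%

13.7392%


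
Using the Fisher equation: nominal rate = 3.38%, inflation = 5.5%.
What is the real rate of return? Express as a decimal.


Formula: (1 + r_real) = (1 + r_nom) / (1 + inflation)
Substituting: (1 + r_real) = 1.0338 / 1.055
(1 + r_real) = 0.979905
r_real = 0.979905 - 1 = -0.020095

-0.020095


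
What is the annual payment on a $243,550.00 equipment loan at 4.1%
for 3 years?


Formula: PMT = PV * r / (1 - (1+r)^(-n))
Denominator: 1 - (1 + 0.041)^(-3) = 0.113563
Numerator: $243,550.00 * 0.041 = 9985.55
PMT = 9985.55 / 0.113563 = $87,929.51

$87,929.51


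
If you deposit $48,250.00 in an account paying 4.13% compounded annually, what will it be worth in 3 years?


Formula: FV = P * (1 + r)^n
Substituting: FV = $48,250.00 * (1 + 0.0413)^3
Growth factor: (1.0413)^3 = 1.129088
FV = $48,250.00 * 1.129088 = $54,478.47

$54,478.47


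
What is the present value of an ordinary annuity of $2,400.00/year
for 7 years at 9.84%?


Formula: PV = PMT * (1 - (1+r)^(-n)) / r
Discount factor: (1 + 0.0984)^(-7) = 0.518414
Bracket: 1 - 0.518414 = 0.481586
PV = $2,400.00 * 0.481586 / 0.0984 = $11,746.01

$11,746.01


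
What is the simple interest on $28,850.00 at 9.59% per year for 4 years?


Formula: I = P * r * t
Substituting: I = $28,850.00 * 0.0959 * 4
Step: I = $28,850.00 * 0.3836
I = $11,066.86

$11,066.86


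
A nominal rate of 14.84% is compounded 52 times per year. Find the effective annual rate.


Formula: EAR = (1 + r/m)^m - 1
Period rate: r/m = 0.1484 / 52 = 0.002854
Compounding: (1 + 0.002854)^52 = 1.159732
EAR = 1.159732 - 1 = 0.159732

0.159732


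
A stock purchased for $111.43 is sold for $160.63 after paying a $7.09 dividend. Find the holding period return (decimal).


Formula: HPR = (P1 - P0 + D) / P0
Gain: $160.63 - $111.43 + $7.09 = $56.29
HPR = $56.29 / $111.43 = 0.5052

0.5052


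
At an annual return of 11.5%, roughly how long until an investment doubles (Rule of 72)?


Formula: Years ≈ 72 / r
Substituting: Years ≈ 72 / 11.5
Years ≈ 6.3

6.3 years


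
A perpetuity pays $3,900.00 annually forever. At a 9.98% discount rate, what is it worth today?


Formula: PV = C / r
Substituting: PV = $3,900.00 / 0.0998
PV = $39,078.16

$39,078.16


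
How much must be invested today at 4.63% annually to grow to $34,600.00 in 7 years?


Formula: PV = FV / (1 + r)^n
Substituting: PV = $34,600.00 / (1 + 0.0463)^7
Discount factor: (1.0463)^7 = 1.372757
PV = $34,600.00 / 1.372757 = $25,204.76

$25,204.76


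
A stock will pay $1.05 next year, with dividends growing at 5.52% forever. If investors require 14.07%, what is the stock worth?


Formula: P = D1 / (r - g)
Spread: r - g = 0.1407 - 0.0552 = 0.0855
Substituting: P = $1.05 / 0.0855
P = $12.28

$12.28


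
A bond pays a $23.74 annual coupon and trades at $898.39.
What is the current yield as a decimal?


Formula: Current yield = annual coupon / price
Substituting: CY = $23.74 / $898.39
CY = 0.026425

0.026425


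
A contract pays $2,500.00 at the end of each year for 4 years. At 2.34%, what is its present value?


Formula: PV = PMT * (1 - (1+r)^(-n)) / r
Discount factor: (1 + 0.0234)^(-4) = 0.911629
Bracket: 1 - 0.911629 = 0.088371
PV = $2,500.00 * 0.088371 / 0.0234 = $9,441.30

$9,441.30


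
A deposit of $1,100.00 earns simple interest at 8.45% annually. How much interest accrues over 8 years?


Formula: I = P * r * t
Substituting: I = $1,100.00 * 0.0845 * 8
Step: I = $1,100.00 * 0.676
I = $743.60

$743.60


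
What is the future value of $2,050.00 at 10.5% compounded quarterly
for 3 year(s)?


Formula: FV = P * (1 + r/m)^(m*t)
Period rate: r/m = 0.105 / 4 = 0.02625
Total periods: m*t = 4 * 3 = 12
Growth factor: (1 + 0.02625)^12 = 1.364703
FV = $2,050.00 * 1.364703 = $2,797.64

$2,797.64


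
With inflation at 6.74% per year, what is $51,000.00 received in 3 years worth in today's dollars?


Formula: Real value = nominal / (1 + inflation)^years
Price level: (1 + 0.0674)^3 = 1.216134
Real value = $51,000.00 / 1.216134 = $41,936.15

$41,936.15


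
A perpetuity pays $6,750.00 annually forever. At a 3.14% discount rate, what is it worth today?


Formula: PV = C / r
Substituting: PV = $6,750.00 / 0.0314
PV = $214,968.15

$214,968.15


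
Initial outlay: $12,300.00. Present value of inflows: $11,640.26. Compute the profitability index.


Formula: PI = PV(cash flows) / initial investment
Substituting: PI = $11,640.26 / $12,300.00
PI = 0.9464

0.9464


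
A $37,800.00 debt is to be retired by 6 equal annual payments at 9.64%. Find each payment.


Formula: PMT = PV * r / (1 - (1+r)^(-n))
Denominator: 1 - (1 + 0.0964)^(-6) = 0.424314
Numerator: $37,800.00 * 0.0964 = 3643.92
PMT = 3643.92 / 0.424314 = $8,587.80

$8,587.80


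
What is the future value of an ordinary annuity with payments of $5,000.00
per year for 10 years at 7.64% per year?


Formula: FV = PMT * ((1+r)^n - 1) / r
Growth factor: (1 + 0.0764)^10 = 2.088031
Numerator: 2.088031 - 1 = 1.088031
FV = $5,000.00 * 1.088031 / 0.0764 = $71,206.20

$71,206.20


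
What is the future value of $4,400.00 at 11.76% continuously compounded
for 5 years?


Formula: FV = P * e^(r*t)
Exponent: r*t = 0.1176 * 5 = 0.588
e^(0.588) = 1.800384
FV = $4,400.00 * 1.800384 = $7,921.69

$7,921.69


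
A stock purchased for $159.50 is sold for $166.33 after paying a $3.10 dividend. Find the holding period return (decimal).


Formula: HPR = (P1 - P0 + D) / P0
Gain: $166.33 - $159.50 + $3.10 = $9.93
HPR = $9.93 / $159.50 = 0.0623

0.0623


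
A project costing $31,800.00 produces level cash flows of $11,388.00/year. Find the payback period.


Formula: Payback = investment / annual cash flow
Substituting: Payback = $31,800.00 / $11,388.00
Payback = 2.7924 years

2.7924 years


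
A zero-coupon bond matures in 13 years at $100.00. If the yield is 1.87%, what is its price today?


Formula: Price = FV / (1 + r)^n
Substituting: Price = $100.00 / (1 + 0.0187)^13
Discount factor: (1.0187)^13 = 1.272336
Price = $100.00 / 1.272336 = $78.60

$78.60


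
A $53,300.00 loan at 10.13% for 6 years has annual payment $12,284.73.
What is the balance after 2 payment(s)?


Formula: Balance = PV*(1+r)^k - PMT*((1+r)^k - 1)/r
Growth: (1 + 0.1013)^2 = 1.212862
Accumulated factor: ((1+r)^k - 1)/r = 2.1013
Balance = $53,300.00 * 1.212862 - $12,284.73 * 2.1013
Balance = $38,831.62

$38,831.62


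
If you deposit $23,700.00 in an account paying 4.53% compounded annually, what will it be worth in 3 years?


Formula: FV = P * (1 + r)^n
Substituting: FV = $23,700.00 * (1 + 0.0453)^3
Growth factor: (1.0453)^3 = 1.142149
FV = $23,700.00 * 1.142149 = $27,068.94

$27,068.94


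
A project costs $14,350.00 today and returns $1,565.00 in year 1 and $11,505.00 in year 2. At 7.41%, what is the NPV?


Formula: NPV = C0 + C1/(1+r) + C2/(1+r)^2
Discount C1: $1,565.00 / (1 + 0.0741) = $1,457.03
Discount C2: $11,505.00 / (1 + 0.0741)^2 = $9,972.34
NPV = -$14,350.00 + $1,457.03 + $9,972.34 = -$2,920.62

-$2,920.62


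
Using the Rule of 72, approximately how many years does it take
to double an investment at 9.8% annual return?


Formula: Years ≈ 72 / r
Substituting: Years ≈ 72 / 9.8
Years ≈ 7.3

7.3 years


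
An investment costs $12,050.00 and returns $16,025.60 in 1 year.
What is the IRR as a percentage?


Formula: IRR = C1/C0 - 1
Substituting: IRR = $16,025.60 / $12,050.00 - 1
Ratio: 1.329925 - 1 = 0.329925
IRR = 32.9925%

32.9925%


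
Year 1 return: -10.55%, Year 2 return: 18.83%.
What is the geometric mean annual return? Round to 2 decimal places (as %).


Formula: Geometric mean = ((1+r1)*(1+r2))^(1/2) - 1
Product: (1 + -0.1055) * (1 + 0.1883) = 0.8945 * 1.1883 = 1.062934
Square root: 1.062934^0.5 = 1.030987
Geometric mean = 1.030987 - 1 = 0.030987
As percentage: 3.10%

3.10%


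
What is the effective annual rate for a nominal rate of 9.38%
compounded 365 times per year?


Formula: EAR = (1 + r/m)^m - 1
Period rate: r/m = 0.0938 / 365 = 0.000257
Compounding: (1 + 0.000257)^365 = 1.098327
EAR = 1.098327 - 1 = 0.098327

0.098327


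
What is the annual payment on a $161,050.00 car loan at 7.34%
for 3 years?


Formula: PMT = PV * r / (1 - (1+r)^(-n))
Denominator: 1 - (1 + 0.0734)^(-3) = 0.191434
Numerator: $161,050.00 * 0.0734 = 11821.07
PMT = 11821.07 / 0.191434 = $61,749.96

$61,749.96


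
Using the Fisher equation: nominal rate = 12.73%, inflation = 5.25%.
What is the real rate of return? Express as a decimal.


Formula: (1 + r_real) = (1 + r_nom) / (1 + inflation)
Substituting: (1 + r_real) = 1.1273 / 1.0525
(1 + r_real) = 1.071069
r_real = 1.071069 - 1 = 0.071069

0.071069


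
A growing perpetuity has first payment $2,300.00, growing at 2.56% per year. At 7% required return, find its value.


Formula: PV = C / (r - g)
Spread: r - g = 0.07 - 0.0256 = 0.0444
Substituting: PV = $2,300.00 / 0.0444
PV = $51,801.80

$51,801.80


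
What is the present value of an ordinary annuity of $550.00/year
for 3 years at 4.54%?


Formula: PV = PMT * (1 - (1+r)^(-n)) / r
Discount factor: (1 + 0.0454)^(-3) = 0.875291
Bracket: 1 - 0.875291 = 0.124709
PV = $550.00 * 0.124709 / 0.0454 = $1,510.79

$1,510.79


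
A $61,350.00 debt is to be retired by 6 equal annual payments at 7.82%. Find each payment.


Formula: PMT = PV * r / (1 - (1+r)^(-n))
Denominator: 1 - (1 + 0.0782)^(-6) = 0.363492
Numerator: $61,350.00 * 0.0782 = 4797.57
PMT = 4797.57 / 0.363492 = $13,198.57

$13,198.57


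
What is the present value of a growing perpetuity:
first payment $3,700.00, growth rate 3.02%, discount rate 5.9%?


Formula: PV = C / (r - g)
Spread: r - g = 0.059 - 0.0302 = 0.0288
Substituting: PV = $3,700.00 / 0.0288
PV = $128,472.22

$128,472.22


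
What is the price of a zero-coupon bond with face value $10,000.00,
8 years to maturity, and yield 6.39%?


Formula: Price = FV / (1 + r)^n
Substituting: Price = $10,000.00 / (1 + 0.0639)^8
Discount factor: (1.0639)^8 = 1.64137
Price = $10,000.00 / 1.64137 = $6,092.47

$6,092.47


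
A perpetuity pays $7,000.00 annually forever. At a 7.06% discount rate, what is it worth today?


Formula: PV = C / r
Substituting: PV = $7,000.00 / 0.0706
PV = $99,150.14

$99,150.14


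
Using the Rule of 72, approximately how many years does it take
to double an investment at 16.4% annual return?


Formula: Years ≈ 72 / r
Substituting: Years ≈ 72 / 16.4
Years ≈ 4.4

4.4 years


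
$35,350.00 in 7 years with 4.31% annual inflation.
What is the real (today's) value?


Formula: Real value = nominal / (1 + inflation)^years
Price level: (1 + 0.0431)^7 = 1.343636
Real value = $35,350.00 / 1.343636 = $26,309.21

$26,309.21


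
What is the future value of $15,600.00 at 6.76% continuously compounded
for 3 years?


Formula: FV = P * e^(r*t)
Exponent: r*t = 0.0676 * 3 = 0.2028
e^(0.2028) = 1.224827
FV = $15,600.00 * 1.224827 = $19,107.31

$19,107.31


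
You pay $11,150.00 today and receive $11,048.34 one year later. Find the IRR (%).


Formula: IRR = C1/C0 - 1
Substituting: IRR = $11,048.34 / $11,150.00 - 1
Ratio: 0.990883 - 1 = -0.009117
IRR = -0.9117%

-0.9117%


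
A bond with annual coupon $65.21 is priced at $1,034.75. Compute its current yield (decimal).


Formula: Current yield = annual coupon / price
Substituting: CY = $65.21 / $1,034.75
CY = 0.06302

0.06302


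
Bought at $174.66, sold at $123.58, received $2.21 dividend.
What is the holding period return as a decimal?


Formula: HPR = (P1 - P0 + D) / P0
Gain: $123.58 - $174.66 + $2.21 = -$48.87
HPR = -$48.87 / $174.66 = -0.2798

-0.2798


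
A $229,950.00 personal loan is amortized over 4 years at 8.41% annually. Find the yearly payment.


Formula: PMT = PV * r / (1 - (1+r)^(-n))
Denominator: 1 - (1 + 0.0841)^(-4) = 0.276027
Numerator: $229,950.00 * 0.0841 = 19338.795
PMT = 19338.795 / 0.276027 = $70,061.35

$70,061.35


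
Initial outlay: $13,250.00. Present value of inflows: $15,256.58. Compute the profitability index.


Formula: PI = PV(cash flows) / initial investment
Substituting: PI = $15,256.58 / $13,250.00
PI = 1.1514

1.1514


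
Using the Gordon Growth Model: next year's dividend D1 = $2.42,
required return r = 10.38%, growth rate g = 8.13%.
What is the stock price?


Formula: P = D1 / (r - g)
Spread: r - g = 0.1038 - 0.0813 = 0.0225
Substituting: P = $2.42 / 0.0225
P = $107.56

$107.56


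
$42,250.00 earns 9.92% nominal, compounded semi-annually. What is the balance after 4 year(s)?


Formula: FV = P * (1 + r/m)^(m*t)
Period rate: r/m = 0.0992 / 2 = 0.0496
Total periods: m*t = 2 * 4 = 8
Growth factor: (1 + 0.0496)^8 = 1.472959
FV = $42,250.00 * 1.472959 = $62,232.51

$62,232.51


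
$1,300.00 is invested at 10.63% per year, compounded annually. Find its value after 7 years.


Formula: FV = P * (1 + r)^n
Substituting: FV = $1,300.00 * (1 + 0.1063)^7
Growth factor: (1.1063)^7 = 2.028198
FV = $1,300.00 * 2.028198 = $2,636.66

$2,636.66


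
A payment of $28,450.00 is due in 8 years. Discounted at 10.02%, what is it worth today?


Formula: PV = FV / (1 + r)^n
Substituting: PV = $28,450.00 / (1 + 0.1002)^8
Discount factor: (1.1002)^8 = 2.146709
PV = $28,450.00 / 2.146709 = $13,252.85

$13,252.85


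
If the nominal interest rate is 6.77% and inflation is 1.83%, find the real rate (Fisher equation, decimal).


Formula: (1 + r_real) = (1 + r_nom) / (1 + inflation)
Substituting: (1 + r_real) = 1.0677 / 1.0183
(1 + r_real) = 1.048512
r_real = 1.048512 - 1 = 0.048512

0.048512


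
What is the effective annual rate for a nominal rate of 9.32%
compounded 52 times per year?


Formula: EAR = (1 + r/m)^m - 1
Period rate: r/m = 0.0932 / 52 = 0.001792
Compounding: (1 + 0.001792)^52 = 1.09759
EAR = 1.09759 - 1 = 0.09759

0.09759


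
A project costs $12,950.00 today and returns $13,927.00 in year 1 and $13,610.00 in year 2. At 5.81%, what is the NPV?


Formula: NPV = C0 + C1/(1+r) + C2/(1+r)^2
Discount C1: $13,927.00 / (1 + 0.0581) = $13,162.27
Discount C2: $13,610.00 / (1 + 0.0581)^2 = $12,156.39
NPV = -$12,950.00 + $13,162.27 + $12,156.39 = $12,368.66

$12,368.66


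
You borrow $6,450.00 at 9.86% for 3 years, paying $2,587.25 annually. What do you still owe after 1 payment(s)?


Formula: Balance = PV*(1+r)^k - PMT*((1+r)^k - 1)/r
Growth: (1 + 0.0986)^1 = 1.0986
Accumulated factor: ((1+r)^k - 1)/r = 1.0
Balance = $6,450.00 * 1.0986 - $2,587.25 * 1.0
Balance = $4,498.72

$4,498.72


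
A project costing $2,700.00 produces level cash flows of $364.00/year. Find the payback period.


Formula: Payback = investment / annual cash flow
Substituting: Payback = $2,700.00 / $364.00
Payback = 7.4176 years

7.4176 years


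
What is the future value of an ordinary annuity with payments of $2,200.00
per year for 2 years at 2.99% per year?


Formula: FV = PMT * ((1+r)^n - 1) / r
Growth factor: (1 + 0.0299)^2 = 1.060694
Numerator: 1.060694 - 1 = 0.060694
FV = $2,200.00 * 0.060694 / 0.0299 = $4,465.78

$4,465.78


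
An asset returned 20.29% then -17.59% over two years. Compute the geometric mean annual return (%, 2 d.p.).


Formula: Geometric mean = ((1+r1)*(1+r2))^(1/2) - 1
Product: (1 + 0.2029) * (1 + -0.1759) = 1.2029 * 0.8241 = 0.99131
Square root: 0.99131^0.5 = 0.995645
Geometric mean = 0.995645 - 1 = -0.004355
As percentage: -0.44%

-0.44%


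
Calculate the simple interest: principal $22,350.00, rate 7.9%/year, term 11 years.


Formula: I = P * r * t
Substituting: I = $22,350.00 * 0.079 * 11
Step: I = $22,350.00 * 0.869
I = $19,422.15

$19,422.15


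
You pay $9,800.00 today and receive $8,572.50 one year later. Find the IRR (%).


Formula: IRR = C1/C0 - 1
Substituting: IRR = $8,572.50 / $9,800.00 - 1
Ratio: 0.874745 - 1 = -0.125255
IRR = -12.5255%

-12.5255%


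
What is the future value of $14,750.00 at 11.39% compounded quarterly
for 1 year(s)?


Formula: FV = P * (1 + r/m)^(m*t)
Period rate: r/m = 0.1139 / 4 = 0.028475
Total periods: m*t = 4 * 1 = 4
Growth factor: (1 + 0.028475)^4 = 1.118858
FV = $14,750.00 * 1.118858 = $16,503.15

$16,503.15


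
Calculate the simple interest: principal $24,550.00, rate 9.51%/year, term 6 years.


Formula: I = P * r * t
Substituting: I = $24,550.00 * 0.0951 * 6
Step: I = $24,550.00 * 0.5706
I = $14,008.23

$14,008.23


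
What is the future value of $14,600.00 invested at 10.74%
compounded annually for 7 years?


Formula: FV = P * (1 + r)^n
Substituting: FV = $14,600.00 * (1 + 0.1074)^7
Growth factor: (1.1074)^7 = 2.042357
FV = $14,600.00 * 2.042357 = $29,818.41

$29,818.41


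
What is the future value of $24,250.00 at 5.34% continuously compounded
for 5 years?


Formula: FV = P * e^(r*t)
Exponent: r*t = 0.0534 * 5 = 0.267
e^(0.267) = 1.30604
FV = $24,250.00 * 1.30604 = $31,671.48

$31,671.48


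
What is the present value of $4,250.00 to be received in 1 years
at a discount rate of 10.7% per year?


Formula: PV = FV / (1 + r)^n
Substituting: PV = $4,250.00 / (1 + 0.107)^1
Discount factor: (1.107)^1 = 1.107
PV = $4,250.00 / 1.107 = $3,839.21

$3,839.21


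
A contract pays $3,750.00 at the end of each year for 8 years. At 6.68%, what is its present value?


Formula: PV = PMT * (1 - (1+r)^(-n)) / r
Discount factor: (1 + 0.0668)^(-8) = 0.596123
Bracket: 1 - 0.596123 = 0.403877
PV = $3,750.00 * 0.403877 / 0.0668 = $22,672.73

$22,672.73


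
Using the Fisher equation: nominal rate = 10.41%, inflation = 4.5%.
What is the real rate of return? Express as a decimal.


Formula: (1 + r_real) = (1 + r_nom) / (1 + inflation)
Substituting: (1 + r_real) = 1.1041 / 1.045
(1 + r_real) = 1.056555
r_real = 1.056555 - 1 = 0.056555

0.056555


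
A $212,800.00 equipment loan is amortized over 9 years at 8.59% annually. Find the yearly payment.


Formula: PMT = PV * r / (1 - (1+r)^(-n))
Denominator: 1 - (1 + 0.0859)^(-9) = 0.523688
Numerator: $212,800.00 * 0.0859 = 18279.52
PMT = 18279.52 / 0.523688 = $34,905.36

$34,905.36


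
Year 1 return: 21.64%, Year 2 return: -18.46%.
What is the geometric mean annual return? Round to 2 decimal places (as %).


Formula: Geometric mean = ((1+r1)*(1+r2))^(1/2) - 1
Product: (1 + 0.2164) * (1 + -0.1846) = 1.2164 * 0.8154 = 0.991853
Square root: 0.991853^0.5 = 0.995918
Geometric mean = 0.995918 - 1 = -0.004082
As percentage: -0.41%

-0.41%


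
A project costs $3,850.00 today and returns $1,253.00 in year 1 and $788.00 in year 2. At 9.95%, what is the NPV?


Formula: NPV = C0 + C1/(1+r) + C2/(1+r)^2
Discount C1: $1,253.00 / (1 + 0.0995) = $1,139.61
Discount C2: $788.00 / (1 + 0.0995)^2 = $651.83
NPV = -$3,850.00 + $1,139.61 + $651.83 = -$2,058.56

-$2,058.56


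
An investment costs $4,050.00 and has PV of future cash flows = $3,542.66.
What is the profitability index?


Formula: PI = PV(cash flows) / initial investment
Substituting: PI = $3,542.66 / $4,050.00
PI = 0.8747

0.8747


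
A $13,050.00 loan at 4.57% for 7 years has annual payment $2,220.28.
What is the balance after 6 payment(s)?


Formula: Balance = PV*(1+r)^k - PMT*((1+r)^k - 1)/r
Growth: (1 + 0.0457)^6 = 1.307503
Accumulated factor: ((1+r)^k - 1)/r = 6.728728
Balance = $13,050.00 * 1.307503 - $2,220.28 * 6.728728
Balance = $2,123.25

$2,123.25


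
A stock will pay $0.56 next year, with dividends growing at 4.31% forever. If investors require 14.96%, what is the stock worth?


Formula: P = D1 / (r - g)
Spread: r - g = 0.1496 - 0.0431 = 0.1065
Substituting: P = $0.56 / 0.1065
P = $5.26

$5.26


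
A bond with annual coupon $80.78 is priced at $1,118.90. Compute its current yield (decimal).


Formula: Current yield = annual coupon / price
Substituting: CY = $80.78 / $1,118.90
CY = 0.072196

0.072196


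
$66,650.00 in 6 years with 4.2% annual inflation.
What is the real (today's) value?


Formula: Real value = nominal / (1 + inflation)^years
Price level: (1 + 0.042)^6 = 1.279989
Real value = $66,650.00 / 1.279989 = $52,070.75

$52,070.75


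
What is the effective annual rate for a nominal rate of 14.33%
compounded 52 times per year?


Formula: EAR = (1 + r/m)^m - 1
Period rate: r/m = 0.1433 / 52 = 0.002756
Compounding: (1 + 0.002756)^52 = 1.153849
EAR = 1.153849 - 1 = 0.153849

0.153849


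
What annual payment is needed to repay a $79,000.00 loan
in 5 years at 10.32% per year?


Formula: PMT = PV * r / (1 - (1+r)^(-n))
Denominator: 1 - (1 + 0.1032)^(-5) = 0.388032
Numerator: $79,000.00 * 0.1032 = 8152.8
PMT = 8152.8 / 0.388032 = $21,010.64

$21,010.64


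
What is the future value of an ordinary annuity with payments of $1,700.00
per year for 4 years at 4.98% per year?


Formula: FV = PMT * ((1+r)^n - 1) / r
Growth factor: (1 + 0.0498)^4 = 1.21458
Numerator: 1.21458 - 1 = 0.21458
FV = $1,700.00 * 0.21458 / 0.0498 = $7,325.03

$7,325.03


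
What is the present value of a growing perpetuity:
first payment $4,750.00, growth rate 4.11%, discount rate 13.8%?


Formula: PV = C / (r - g)
Spread: r - g = 0.138 - 0.0411 = 0.0969
Substituting: PV = $4,750.00 / 0.0969
PV = $49,019.61

$49,019.61


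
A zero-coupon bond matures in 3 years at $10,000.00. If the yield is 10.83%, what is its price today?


Formula: Price = FV / (1 + r)^n
Substituting: Price = $10,000.00 / (1 + 0.1083)^3
Discount factor: (1.1083)^3 = 1.361357
Price = $10,000.00 / 1.361357 = $7,345.61

$7,345.61


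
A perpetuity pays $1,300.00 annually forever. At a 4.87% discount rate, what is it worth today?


Formula: PV = C / r
Substituting: PV = $1,300.00 / 0.0487
PV = $26,694.05

$26,694.05


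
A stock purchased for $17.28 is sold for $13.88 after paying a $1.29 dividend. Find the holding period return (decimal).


Formula: HPR = (P1 - P0 + D) / P0
Gain: $13.88 - $17.28 + $1.29 = -$2.11
HPR = -$2.11 / $17.28 = -0.1221

-0.1221


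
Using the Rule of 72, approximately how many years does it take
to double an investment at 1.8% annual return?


Formula: Years ≈ 72 / r
Substituting: Years ≈ 72 / 1.8
Years ≈ 40.0

40.0 years


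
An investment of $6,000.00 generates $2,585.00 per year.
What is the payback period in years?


Formula: Payback = investment / annual cash flow
Substituting: Payback = $6,000.00 / $2,585.00
Payback = 2.3211 years

2.3211 years


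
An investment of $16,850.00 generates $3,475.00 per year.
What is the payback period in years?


Formula: Payback = investment / annual cash flow
Substituting: Payback = $16,850.00 / $3,475.00
Payback = 4.8489 years

4.8489 years


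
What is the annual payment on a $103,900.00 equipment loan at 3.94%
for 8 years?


Formula: PMT = PV * r / (1 - (1+r)^(-n))
Denominator: 1 - (1 + 0.0394)^(-8) = 0.265929
Numerator: $103,900.00 * 0.0394 = 4093.66
PMT = 4093.66 / 0.265929 = $15,393.83

$15,393.83


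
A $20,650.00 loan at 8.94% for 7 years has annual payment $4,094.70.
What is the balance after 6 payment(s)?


Formula: Balance = PV*(1+r)^k - PMT*((1+r)^k - 1)/r
Growth: (1 + 0.0894)^6 = 1.671569
Accumulated factor: ((1+r)^k - 1)/r = 7.511954
Balance = $20,650.00 * 1.671569 - $4,094.70 * 7.511954
Balance = $3,758.70

$3,758.70


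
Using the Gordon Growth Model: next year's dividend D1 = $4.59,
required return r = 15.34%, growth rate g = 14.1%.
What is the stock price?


Formula: P = D1 / (r - g)
Spread: r - g = 0.1534 - 0.141 = 0.0124
Substituting: P = $4.59 / 0.0124
P = $370.16

$370.16
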